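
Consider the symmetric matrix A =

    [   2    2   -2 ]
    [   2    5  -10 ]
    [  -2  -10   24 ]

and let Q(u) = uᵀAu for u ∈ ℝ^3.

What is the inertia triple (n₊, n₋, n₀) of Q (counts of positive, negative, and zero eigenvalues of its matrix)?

(3, 0, 0)

Applying the same elementary operations to the rows and columns of A produces a congruent diagonal matrix with entries 2, 3, 2/3.
That gives 3 positive pivots.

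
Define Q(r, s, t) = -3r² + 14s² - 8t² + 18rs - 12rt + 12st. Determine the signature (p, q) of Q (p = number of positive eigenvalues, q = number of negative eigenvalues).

The associated matrix is A = [[-3, 9, -6], [9, 14, 6], [-6, 6, -8]].
Symmetric row and column elimination reduces A to a congruent diagonal form with pivots -3, 41, 20/41.
That gives 2 positive, 1 negative pivots.

(2, 1)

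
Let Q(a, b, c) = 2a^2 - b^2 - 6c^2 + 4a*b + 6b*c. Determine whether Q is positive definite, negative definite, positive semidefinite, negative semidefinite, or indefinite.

The symmetric matrix is A = [[2, 2, 0], [2, -1, 3], [0, 3, -6]].
An LDLᵀ factorisation of A has diagonal entries 2, -3, -3.
So there are 1 positive, 2 negative pivots.
Hence Q is indefinite.

indefinite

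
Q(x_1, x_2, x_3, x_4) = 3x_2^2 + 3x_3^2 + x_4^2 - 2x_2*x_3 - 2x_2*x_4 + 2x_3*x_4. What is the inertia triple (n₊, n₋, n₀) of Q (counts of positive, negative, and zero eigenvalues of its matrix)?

The symmetric matrix is A = [[0, 0, 0, 0], [0, 3, -1, -1], [0, -1, 3, 1], [0, -1, 1, 1]].
Symmetric row and column elimination reduces A to a congruent diagonal form with pivots 0, 3, 8/3, 1/2.
Counting signs: 3 positive, 1 zero.

(3, 0, 1)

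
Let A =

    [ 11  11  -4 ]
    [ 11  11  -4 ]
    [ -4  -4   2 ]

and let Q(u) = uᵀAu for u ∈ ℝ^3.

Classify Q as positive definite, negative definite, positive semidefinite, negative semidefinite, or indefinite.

positive semidefinite

Applying the same elementary operations to the rows and columns of A produces a congruent diagonal matrix with entries 11, 0, 6/11.
Counting signs: 2 positive, 1 zero.
Hence Q is positive semidefinite.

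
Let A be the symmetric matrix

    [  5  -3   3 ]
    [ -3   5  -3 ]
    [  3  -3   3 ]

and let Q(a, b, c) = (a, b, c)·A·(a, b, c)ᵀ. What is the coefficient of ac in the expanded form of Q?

The coefficient of ac is A[1,3] + A[3,1] = 2·3 = 6.

6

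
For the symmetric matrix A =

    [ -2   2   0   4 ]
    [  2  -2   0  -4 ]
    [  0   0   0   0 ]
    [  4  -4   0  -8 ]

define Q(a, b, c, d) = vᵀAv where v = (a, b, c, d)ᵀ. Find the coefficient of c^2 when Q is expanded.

The coefficient of c^2 is the diagonal entry A[3,3] = 0.

0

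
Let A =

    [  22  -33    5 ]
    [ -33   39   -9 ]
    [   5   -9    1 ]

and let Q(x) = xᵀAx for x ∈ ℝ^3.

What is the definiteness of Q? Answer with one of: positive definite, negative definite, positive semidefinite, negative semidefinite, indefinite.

indefinite

An LDLᵀ factorisation of A has diagonal entries 22, -21/2, 6/77.
So there are 2 positive, 1 negative pivots.
Hence Q is indefinite.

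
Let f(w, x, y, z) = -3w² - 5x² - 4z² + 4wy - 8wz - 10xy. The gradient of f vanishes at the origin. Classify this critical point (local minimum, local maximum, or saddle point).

saddle point

The Hessian at the origin is H = [[-6, 0, 4, -8], [0, -10, -10, 0], [4, -10, 0, 0], [-8, 0, 0, -8]].
An LDLᵀ factorisation of H has diagonal entries -6, -10, 38/3, 8/19.
So there are 2 positive, 2 negative pivots.
H is indefinite, so the origin is a saddle point.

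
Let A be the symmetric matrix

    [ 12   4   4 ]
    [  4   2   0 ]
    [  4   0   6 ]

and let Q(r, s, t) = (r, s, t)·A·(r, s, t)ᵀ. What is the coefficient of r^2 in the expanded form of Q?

The coefficient of r^2 is the diagonal entry A[1,1] = 12.

12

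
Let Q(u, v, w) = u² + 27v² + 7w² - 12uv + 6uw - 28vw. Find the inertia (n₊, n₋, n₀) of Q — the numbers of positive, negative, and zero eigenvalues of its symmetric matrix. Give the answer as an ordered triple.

The associated matrix is A = [[1, -6, 3], [-6, 27, -14], [3, -14, 7]].
An LDLᵀ factorisation of A has diagonal entries 1, -9, -2/9.
So there are 1 positive, 2 negative pivots.

(1, 2, 0)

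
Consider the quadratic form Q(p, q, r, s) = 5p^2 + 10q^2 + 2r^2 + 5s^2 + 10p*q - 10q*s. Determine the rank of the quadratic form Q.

Write A = [[5, 5, 0, 0], [5, 10, 0, -5], [0, 0, 2, 0], [0, -5, 0, 5]].
Symmetric row and column elimination reduces A to a congruent diagonal form with pivots 5, 5, 2, 0.
So there are 3 positive, 1 zero pivots.
The rank is the number of nonzero pivots: 3.

3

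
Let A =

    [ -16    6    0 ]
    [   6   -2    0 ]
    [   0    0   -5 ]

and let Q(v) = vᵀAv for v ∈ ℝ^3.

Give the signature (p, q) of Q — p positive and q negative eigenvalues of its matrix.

Row-reducing A symmetrically gives the diagonal entries -16, 1/4, -5.
So there are 1 positive, 2 negative pivots.

(1, 2)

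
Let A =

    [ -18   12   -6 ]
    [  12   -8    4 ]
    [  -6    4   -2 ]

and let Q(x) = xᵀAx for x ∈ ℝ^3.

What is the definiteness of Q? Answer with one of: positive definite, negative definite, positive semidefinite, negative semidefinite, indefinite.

Applying the same elementary operations to the rows and columns of A produces a congruent diagonal matrix with entries -18, 0, 0.
That gives 1 negative, 2 zero pivots.
Hence Q is negative semidefinite.

negative semidefinite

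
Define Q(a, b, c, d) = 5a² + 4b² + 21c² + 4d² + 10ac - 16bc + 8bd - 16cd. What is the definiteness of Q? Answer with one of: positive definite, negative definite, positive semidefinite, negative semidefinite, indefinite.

positive semidefinite

Write A = [[5, 0, 5, 0], [0, 4, -8, 4], [5, -8, 21, -8], [0, 4, -8, 4]].
Congruent diagonalization of A (simultaneous row and column reduction) yields pivots 5, 4, 0, 0.
Counting signs: 2 positive, 2 zero.
Hence Q is positive semidefinite.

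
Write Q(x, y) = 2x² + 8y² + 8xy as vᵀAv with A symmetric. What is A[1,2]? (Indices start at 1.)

The coefficient of x·y in Q is 8. For a symmetric A this equals A[1,2] + A[2,1] = 2·A[1,2].
So A[1,2] = 8/2 = 4.

4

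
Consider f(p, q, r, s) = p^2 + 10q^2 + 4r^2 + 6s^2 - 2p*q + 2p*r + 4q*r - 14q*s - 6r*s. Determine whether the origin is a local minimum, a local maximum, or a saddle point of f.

local minimum

The Hessian at the origin is H = [[2, -2, 2, 0], [-2, 20, 4, -14], [2, 4, 8, -6], [0, -14, -6, 12]].
Applying the same elementary operations to the rows and columns of H produces a congruent diagonal matrix with entries 2, 18, 4, 2/3.
So there are 4 positive pivots.
H is positive definite, so the origin is a strict local minimum.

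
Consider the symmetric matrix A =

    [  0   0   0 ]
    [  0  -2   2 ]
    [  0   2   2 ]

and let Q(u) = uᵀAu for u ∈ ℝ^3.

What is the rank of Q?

2

Symmetric row and column elimination reduces A to a congruent diagonal form with pivots 0, -2, 4.
Counting signs: 1 positive, 1 negative, 1 zero.
The rank is the number of nonzero pivots: 2.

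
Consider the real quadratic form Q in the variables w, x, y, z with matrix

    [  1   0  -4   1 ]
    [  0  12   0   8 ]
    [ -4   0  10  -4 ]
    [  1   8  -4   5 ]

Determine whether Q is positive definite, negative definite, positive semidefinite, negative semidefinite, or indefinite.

Congruent diagonalization of A (simultaneous row and column reduction) yields pivots 1, 12, -6, -4/3.
Counting signs: 2 positive, 2 negative.
Hence Q is indefinite.

indefinite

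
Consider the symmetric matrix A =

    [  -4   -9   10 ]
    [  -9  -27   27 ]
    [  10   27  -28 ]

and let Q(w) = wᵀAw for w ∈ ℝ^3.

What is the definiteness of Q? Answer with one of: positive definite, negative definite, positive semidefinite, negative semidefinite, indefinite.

Row-reducing A symmetrically gives the diagonal entries -4, -27/4, 0.
Counting signs: 2 negative, 1 zero.
Hence Q is negative semidefinite.

negative semidefinite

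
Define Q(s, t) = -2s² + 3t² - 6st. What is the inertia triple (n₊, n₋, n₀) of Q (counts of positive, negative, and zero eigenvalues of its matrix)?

(1, 1, 0)

The associated matrix is A = [[-2, -3], [-3, 3]].
Symmetric row and column elimination reduces A to a congruent diagonal form with pivots -2, 15/2.
Counting signs: 1 positive, 1 negative.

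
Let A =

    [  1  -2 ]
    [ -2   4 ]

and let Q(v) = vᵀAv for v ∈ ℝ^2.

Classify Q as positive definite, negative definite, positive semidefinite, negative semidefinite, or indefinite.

For the 2×2 matrix [[1, -2], [-2, 4]]: det = 1·4 − (-2)² = 0, trace = 5.
det = 0 so one eigenvalue is zero; the form is semidefinite with the sign of the trace.

positive semidefinite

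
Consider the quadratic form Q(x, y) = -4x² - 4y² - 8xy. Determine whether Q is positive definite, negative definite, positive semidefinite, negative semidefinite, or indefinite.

negative semidefinite

The symmetric matrix of Q is [[-4, -4], [-4, -4]].
For the 2×2 matrix [[-4, -4], [-4, -4]]: det = -4·-4 − (-4)² = 0, trace = -8.
det = 0 so one eigenvalue is zero; the form is semidefinite with the sign of the trace.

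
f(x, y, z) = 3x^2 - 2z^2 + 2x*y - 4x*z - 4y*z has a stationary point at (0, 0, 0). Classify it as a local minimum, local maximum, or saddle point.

saddle point

The Hessian at the origin is H = [[6, 2, -4], [2, 0, -4], [-4, -4, -4]].
An LDLᵀ factorisation of H has diagonal entries 6, -2/3, 4.
So there are 2 positive, 1 negative pivots.
H is indefinite, so the origin is a saddle point.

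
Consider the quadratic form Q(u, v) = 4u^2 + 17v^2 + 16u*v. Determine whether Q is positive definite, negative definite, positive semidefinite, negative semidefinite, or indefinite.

The symmetric matrix of Q is [[4, 8], [8, 17]].
For the 2×2 matrix [[4, 8], [8, 17]]: det = 4·17 − (8)² = 4, trace = 21.
det > 0 so both eigenvalues share the sign of the trace; trace = 21 > 0 ⇒ both positive.

positive definite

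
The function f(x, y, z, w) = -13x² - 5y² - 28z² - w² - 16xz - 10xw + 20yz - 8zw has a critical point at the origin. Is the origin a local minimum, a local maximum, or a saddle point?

The Hessian at the origin is H = [[-26, 0, -16, -10], [0, -10, 20, 0], [-16, 20, -56, -8], [-10, 0, -8, -2]].
An LDLᵀ factorisation of H has diagonal entries -26, -10, -80/13, 12/5.
That gives 1 positive, 3 negative pivots.
H is indefinite, so the origin is a saddle point.

saddle point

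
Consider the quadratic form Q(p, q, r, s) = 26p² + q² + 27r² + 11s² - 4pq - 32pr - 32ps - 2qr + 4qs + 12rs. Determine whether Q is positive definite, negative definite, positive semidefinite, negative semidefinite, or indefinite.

The symmetric matrix of Q is A = [[26, -2, -16, -16], [-2, 1, -1, 2], [-16, -1, 27, 6], [-16, 2, 6, 11]].
Leading principal minors: Δ_1 = 26, Δ_2 = 22, Δ_3 = 248, Δ_4 = 40.
All leading principal minors are positive, so by Sylvester's criterion Q is positive definite.

positive definite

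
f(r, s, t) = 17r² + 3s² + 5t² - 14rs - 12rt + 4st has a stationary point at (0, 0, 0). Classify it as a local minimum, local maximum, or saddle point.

local minimum

The Hessian at the origin is H = [[34, -14, -12], [-14, 6, 4], [-12, 4, 10]].
Row-reducing H symmetrically gives the diagonal entries 34, 4/17, 2.
So there are 3 positive pivots.
H is positive definite, so the origin is a strict local minimum.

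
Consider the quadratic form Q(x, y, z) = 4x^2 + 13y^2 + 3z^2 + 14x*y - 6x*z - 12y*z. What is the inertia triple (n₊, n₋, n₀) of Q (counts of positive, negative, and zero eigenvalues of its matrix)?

The symmetric matrix is A = [[4, 7, -3], [7, 13, -6], [-3, -6, 3]].
Congruent diagonalization of A (simultaneous row and column reduction) yields pivots 4, 3/4, 0.
So there are 2 positive, 1 zero pivots.

(2, 0, 1)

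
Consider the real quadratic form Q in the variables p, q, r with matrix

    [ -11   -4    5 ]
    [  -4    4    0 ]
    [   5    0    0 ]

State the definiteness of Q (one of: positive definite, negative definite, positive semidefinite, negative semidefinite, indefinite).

Symmetric row and column elimination reduces A to a congruent diagonal form with pivots -11, 60/11, 5/3.
That gives 2 positive, 1 negative pivots.
Hence Q is indefinite.

indefinite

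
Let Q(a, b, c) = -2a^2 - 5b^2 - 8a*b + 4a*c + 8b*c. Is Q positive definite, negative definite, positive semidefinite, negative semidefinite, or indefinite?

indefinite

The symmetric matrix is A = [[-2, -4, 2], [-4, -5, 4], [2, 4, 0]].
Applying the same elementary operations to the rows and columns of A produces a congruent diagonal matrix with entries -2, 3, 2.
Counting signs: 2 positive, 1 negative.
Hence Q is indefinite.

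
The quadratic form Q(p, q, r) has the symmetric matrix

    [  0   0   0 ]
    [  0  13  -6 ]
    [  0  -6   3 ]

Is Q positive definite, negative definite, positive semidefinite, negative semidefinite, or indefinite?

Row-reducing A symmetrically gives the diagonal entries 0, 13, 3/13.
Counting signs: 2 positive, 1 zero.
Hence Q is positive semidefinite.

positive semidefinite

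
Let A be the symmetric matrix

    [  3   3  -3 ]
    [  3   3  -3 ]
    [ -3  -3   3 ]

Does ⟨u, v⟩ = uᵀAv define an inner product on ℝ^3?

no

Symmetric row and column elimination reduces A to a congruent diagonal form with pivots 3, 0, 0.
That gives 1 positive, 2 zero pivots.
Hence Q is positive semidefinite.
⟨·,·⟩ is an inner product exactly when A is positive definite.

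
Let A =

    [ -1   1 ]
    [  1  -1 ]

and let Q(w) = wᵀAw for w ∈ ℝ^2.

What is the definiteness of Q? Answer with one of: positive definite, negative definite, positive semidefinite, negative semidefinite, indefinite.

For the 2×2 matrix [[-1, 1], [1, -1]]: det = -1·-1 − (1)² = 0, trace = -2.
det = 0 so one eigenvalue is zero; the form is semidefinite with the sign of the trace.

negative semidefinite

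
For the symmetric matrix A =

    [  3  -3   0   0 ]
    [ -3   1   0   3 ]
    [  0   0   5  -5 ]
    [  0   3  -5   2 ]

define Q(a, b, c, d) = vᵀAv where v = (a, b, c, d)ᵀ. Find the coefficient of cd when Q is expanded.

-10

The coefficient of cd is A[3,4] + A[4,3] = 2·(-5) = -10.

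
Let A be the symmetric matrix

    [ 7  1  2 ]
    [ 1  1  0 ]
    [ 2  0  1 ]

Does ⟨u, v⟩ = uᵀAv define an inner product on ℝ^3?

yes

Applying the same elementary operations to the rows and columns of A produces a congruent diagonal matrix with entries 7, 6/7, 1/3.
That gives 3 positive pivots.
Hence Q is positive definite.
⟨·,·⟩ is an inner product exactly when A is positive definite.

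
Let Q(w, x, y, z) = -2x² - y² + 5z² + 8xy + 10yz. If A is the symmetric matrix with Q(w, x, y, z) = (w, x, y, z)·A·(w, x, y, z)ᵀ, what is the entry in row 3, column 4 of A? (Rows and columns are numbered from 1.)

The coefficient of y·z in Q is 10. For a symmetric A this equals A[3,4] + A[4,3] = 2·A[3,4].
So A[3,4] = 10/2 = 5.

5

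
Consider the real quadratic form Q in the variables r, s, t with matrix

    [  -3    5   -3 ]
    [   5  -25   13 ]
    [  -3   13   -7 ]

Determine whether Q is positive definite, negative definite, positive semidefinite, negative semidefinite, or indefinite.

negative definite

Leading principal minors: Δ_1 = -3, Δ_2 = 50, Δ_3 = -8.
The signs alternate starting with Δ_1 < 0, so by Sylvester's criterion Q is negative definite.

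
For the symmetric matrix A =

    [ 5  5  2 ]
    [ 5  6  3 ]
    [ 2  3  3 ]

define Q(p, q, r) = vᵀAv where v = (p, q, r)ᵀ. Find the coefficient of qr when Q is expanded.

6

The coefficient of qr is A[2,3] + A[3,2] = 2·3 = 6.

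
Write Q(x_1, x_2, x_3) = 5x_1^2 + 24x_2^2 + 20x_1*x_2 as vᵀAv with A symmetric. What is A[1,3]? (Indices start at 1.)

The coefficient of x_1·x_3 in Q is 0. For a symmetric A this equals A[1,3] + A[3,1] = 2·A[1,3].
So A[1,3] = 0/2 = 0.

0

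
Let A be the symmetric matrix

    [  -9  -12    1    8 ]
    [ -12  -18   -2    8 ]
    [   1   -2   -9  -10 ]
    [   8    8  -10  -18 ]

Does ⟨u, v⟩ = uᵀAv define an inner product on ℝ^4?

An LDLᵀ factorisation of A has diagonal entries -9, -2, -10/3, -4/5.
That gives 4 negative pivots.
Hence Q is negative definite.
⟨·,·⟩ is an inner product exactly when A is positive definite.

no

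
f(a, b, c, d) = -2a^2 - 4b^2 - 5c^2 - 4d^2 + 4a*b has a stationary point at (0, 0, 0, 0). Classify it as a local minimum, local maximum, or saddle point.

local maximum

The Hessian at the origin is H = [[-4, 4, 0, 0], [4, -8, 0, 0], [0, 0, -10, 0], [0, 0, 0, -8]].
Applying the same elementary operations to the rows and columns of H produces a congruent diagonal matrix with entries -4, -4, -10, -8.
That gives 4 negative pivots.
H is negative definite, so the origin is a strict local maximum.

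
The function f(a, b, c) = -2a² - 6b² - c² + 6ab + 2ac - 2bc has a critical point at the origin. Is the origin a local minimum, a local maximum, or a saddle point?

local maximum

The Hessian at the origin is H = [[-4, 6, 2], [6, -12, -2], [2, -2, -2]].
Symmetric row and column elimination reduces H to a congruent diagonal form with pivots -4, -3, -2/3.
That gives 3 negative pivots.
H is negative definite, so the origin is a strict local maximum.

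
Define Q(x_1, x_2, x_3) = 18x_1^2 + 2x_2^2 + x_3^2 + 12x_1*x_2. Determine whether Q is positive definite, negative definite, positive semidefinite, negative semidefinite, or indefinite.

The symmetric matrix is A = [[18, 6, 0], [6, 2, 0], [0, 0, 1]].
Row-reducing A symmetrically gives the diagonal entries 18, 0, 1.
That gives 2 positive, 1 zero pivots.
Hence Q is positive semidefinite.

positive semidefinite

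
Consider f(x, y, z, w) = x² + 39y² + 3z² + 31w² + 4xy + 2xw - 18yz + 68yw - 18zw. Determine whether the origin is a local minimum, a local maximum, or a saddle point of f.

The Hessian at the origin is H = [[2, 4, 0, 2], [4, 78, -18, 68], [0, -18, 6, -18], [2, 68, -18, 62]].
Row-reducing H symmetrically gives the diagonal entries 2, 70, 48/35, -1/4.
That gives 3 positive, 1 negative pivots.
H is indefinite, so the origin is a saddle point.

saddle point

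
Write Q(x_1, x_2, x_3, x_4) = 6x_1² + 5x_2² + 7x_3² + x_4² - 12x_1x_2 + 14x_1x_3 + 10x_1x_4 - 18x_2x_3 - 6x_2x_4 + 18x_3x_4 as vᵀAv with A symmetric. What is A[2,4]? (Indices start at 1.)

-3

The coefficient of x_2·x_4 in Q is -6. For a symmetric A this equals A[2,4] + A[4,2] = 2·A[2,4].
So A[2,4] = -6/2 = -3.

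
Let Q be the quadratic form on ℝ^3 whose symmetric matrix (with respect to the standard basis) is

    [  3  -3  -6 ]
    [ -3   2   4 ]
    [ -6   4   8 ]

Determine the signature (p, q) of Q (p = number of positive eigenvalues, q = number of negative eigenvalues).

Applying the same elementary operations to the rows and columns of A produces a congruent diagonal matrix with entries 3, -1, 0.
So there are 1 positive, 1 negative, 1 zero pivots.

(1, 1)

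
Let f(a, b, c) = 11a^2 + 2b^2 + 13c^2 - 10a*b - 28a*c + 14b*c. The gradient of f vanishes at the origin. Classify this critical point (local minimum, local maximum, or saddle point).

The Hessian at the origin is H = [[22, -10, -28], [-10, 4, 14], [-28, 14, 26]].
Congruent diagonalization of H (simultaneous row and column reduction) yields pivots 22, -6/11, -20/3.
That gives 1 positive, 2 negative pivots.
H is indefinite, so the origin is a saddle point.

saddle point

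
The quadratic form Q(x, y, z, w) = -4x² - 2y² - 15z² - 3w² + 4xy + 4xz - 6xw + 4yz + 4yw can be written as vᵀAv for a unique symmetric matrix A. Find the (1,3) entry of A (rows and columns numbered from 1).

2

The coefficient of x·z in Q is 4. For a symmetric A this equals A[1,3] + A[3,1] = 2·A[1,3].
So A[1,3] = 4/2 = 2.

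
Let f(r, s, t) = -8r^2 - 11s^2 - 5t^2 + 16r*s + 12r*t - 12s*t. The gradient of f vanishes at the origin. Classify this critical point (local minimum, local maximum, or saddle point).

local maximum

The Hessian at the origin is H = [[-16, 16, 12], [16, -22, -12], [12, -12, -10]].
Congruent diagonalization of H (simultaneous row and column reduction) yields pivots -16, -6, -1.
That gives 3 negative pivots.
H is negative definite, so the origin is a strict local maximum.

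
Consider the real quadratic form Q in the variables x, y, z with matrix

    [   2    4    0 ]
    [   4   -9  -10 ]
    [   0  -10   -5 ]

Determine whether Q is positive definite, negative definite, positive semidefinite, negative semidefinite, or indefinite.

indefinite

An LDLᵀ factorisation of A has diagonal entries 2, -17, 15/17.
That gives 2 positive, 1 negative pivots.
Hence Q is indefinite.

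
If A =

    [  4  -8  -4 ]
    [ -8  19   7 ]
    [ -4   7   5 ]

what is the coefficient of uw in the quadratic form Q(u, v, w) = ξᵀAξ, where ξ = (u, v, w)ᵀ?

-8

The coefficient of uw is A[1,3] + A[3,1] = 2·(-4) = -8.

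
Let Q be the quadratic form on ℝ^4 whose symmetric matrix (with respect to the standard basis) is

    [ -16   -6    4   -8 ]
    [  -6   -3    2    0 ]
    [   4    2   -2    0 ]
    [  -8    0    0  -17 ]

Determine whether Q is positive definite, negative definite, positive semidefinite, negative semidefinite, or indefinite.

Applying the same elementary operations to the rows and columns of A produces a congruent diagonal matrix with entries -16, -3/4, -2/3, -1.
So there are 4 negative pivots.
Hence Q is negative definite.

negative definite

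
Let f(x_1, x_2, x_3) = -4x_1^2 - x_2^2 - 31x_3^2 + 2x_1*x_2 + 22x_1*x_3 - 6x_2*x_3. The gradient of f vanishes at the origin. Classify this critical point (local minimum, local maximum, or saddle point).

The Hessian at the origin is H = [[-8, 2, 22], [2, -2, -6], [22, -6, -62]].
Row-reducing H symmetrically gives the diagonal entries -8, -3/2, -4/3.
That gives 3 negative pivots.
H is negative definite, so the origin is a strict local maximum.

local maximum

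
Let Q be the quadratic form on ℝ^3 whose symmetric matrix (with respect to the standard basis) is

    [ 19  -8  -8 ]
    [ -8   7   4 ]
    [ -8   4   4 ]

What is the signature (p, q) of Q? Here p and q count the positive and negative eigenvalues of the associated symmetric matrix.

Row-reducing A symmetrically gives the diagonal entries 19, 69/19, 12/23.
That gives 3 positive pivots.

(3, 0)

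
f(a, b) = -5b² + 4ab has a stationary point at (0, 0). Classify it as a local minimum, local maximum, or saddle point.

saddle point

The Hessian at the origin is H = [[0, 4], [4, -10]].
det H = 0·-10 − (4)² = -16 < 0, so H is indefinite.
Therefore the origin is a saddle point.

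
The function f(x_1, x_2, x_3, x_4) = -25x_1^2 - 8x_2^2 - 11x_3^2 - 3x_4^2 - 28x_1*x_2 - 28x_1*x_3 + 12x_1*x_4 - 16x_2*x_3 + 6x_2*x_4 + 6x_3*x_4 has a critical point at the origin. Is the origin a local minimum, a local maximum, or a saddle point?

The Hessian at the origin is H = [[-50, -28, -28, 12], [-28, -16, -16, 6], [-28, -16, -22, 6], [12, 6, 6, -6]].
Applying the same elementary operations to the rows and columns of H produces a congruent diagonal matrix with entries -50, -8/25, -6, -3/2.
Counting signs: 4 negative.
H is negative definite, so the origin is a strict local maximum.

local maximum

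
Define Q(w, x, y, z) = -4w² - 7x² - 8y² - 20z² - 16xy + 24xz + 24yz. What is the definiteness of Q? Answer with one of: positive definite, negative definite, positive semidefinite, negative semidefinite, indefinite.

indefinite

The associated matrix is A = [[-4, 0, 0, 0], [0, -7, -8, 12], [0, -8, -8, 12], [0, 12, 12, -20]].
Symmetric row and column elimination reduces A to a congruent diagonal form with pivots -4, -7, 8/7, -2.
So there are 1 positive, 3 negative pivots.
Hence Q is indefinite.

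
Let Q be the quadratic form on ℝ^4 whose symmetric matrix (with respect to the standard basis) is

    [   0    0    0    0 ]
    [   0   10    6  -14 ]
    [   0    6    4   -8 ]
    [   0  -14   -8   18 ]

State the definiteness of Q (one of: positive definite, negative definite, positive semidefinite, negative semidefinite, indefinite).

indefinite

Congruent diagonalization of A (simultaneous row and column reduction) yields pivots 0, 10, 2/5, -2.
That gives 2 positive, 1 negative, 1 zero pivots.
Hence Q is indefinite.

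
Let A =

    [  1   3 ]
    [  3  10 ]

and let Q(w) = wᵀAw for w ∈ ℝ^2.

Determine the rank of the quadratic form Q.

An LDLᵀ factorisation of A has diagonal entries 1, 1.
Counting signs: 2 positive.
The rank is the number of nonzero pivots: 2.

2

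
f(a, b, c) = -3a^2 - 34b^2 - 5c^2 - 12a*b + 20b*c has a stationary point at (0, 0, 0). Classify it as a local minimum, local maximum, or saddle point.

The Hessian at the origin is H = [[-6, -12, 0], [-12, -68, 20], [0, 20, -10]].
An LDLᵀ factorisation of H has diagonal entries -6, -44, -10/11.
That gives 3 negative pivots.
H is negative definite, so the origin is a strict local maximum.

local maximum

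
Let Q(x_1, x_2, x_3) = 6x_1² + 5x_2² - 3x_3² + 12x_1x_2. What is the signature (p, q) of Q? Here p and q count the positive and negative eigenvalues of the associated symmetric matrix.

The symmetric matrix is A = [[6, 6, 0], [6, 5, 0], [0, 0, -3]].
Applying the same elementary operations to the rows and columns of A produces a congruent diagonal matrix with entries 6, -1, -3.
Counting signs: 1 positive, 2 negative.

(1, 2)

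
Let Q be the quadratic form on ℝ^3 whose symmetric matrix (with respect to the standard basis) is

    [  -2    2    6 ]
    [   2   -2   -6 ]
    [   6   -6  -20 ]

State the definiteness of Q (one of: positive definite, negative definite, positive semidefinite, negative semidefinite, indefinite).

negative semidefinite

Applying the same elementary operations to the rows and columns of A produces a congruent diagonal matrix with entries -2, 0, -2.
So there are 2 negative, 1 zero pivots.
Hence Q is negative semidefinite.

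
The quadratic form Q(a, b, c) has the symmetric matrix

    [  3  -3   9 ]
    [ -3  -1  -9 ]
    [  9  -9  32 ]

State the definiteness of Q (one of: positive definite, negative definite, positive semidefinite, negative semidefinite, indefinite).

indefinite

Congruent diagonalization of A (simultaneous row and column reduction) yields pivots 3, -4, 5.
Counting signs: 2 positive, 1 negative.
Hence Q is indefinite.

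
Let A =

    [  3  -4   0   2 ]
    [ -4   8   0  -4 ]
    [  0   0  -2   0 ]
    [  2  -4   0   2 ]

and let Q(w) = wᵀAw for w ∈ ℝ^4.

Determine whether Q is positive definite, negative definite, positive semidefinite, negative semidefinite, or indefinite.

Symmetric row and column elimination reduces A to a congruent diagonal form with pivots 3, 8/3, -2, 0.
That gives 2 positive, 1 negative, 1 zero pivots.
Hence Q is indefinite.

indefinite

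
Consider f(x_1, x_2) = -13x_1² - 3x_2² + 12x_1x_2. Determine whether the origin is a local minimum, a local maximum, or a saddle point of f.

The Hessian at the origin is H = [[-26, 12], [12, -6]].
det H = -26·-6 − (12)² = 12 > 0 and H[1,1] = -26 < 0, so H is negative definite.
Therefore the origin is a local maximum.

local maximum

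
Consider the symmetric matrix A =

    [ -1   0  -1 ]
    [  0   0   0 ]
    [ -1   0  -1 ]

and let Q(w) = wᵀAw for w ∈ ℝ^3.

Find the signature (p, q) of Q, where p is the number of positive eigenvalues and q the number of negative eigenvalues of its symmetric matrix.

(0, 1)

Applying the same elementary operations to the rows and columns of A produces a congruent diagonal matrix with entries -1, 0, 0.
Counting signs: 1 negative, 2 zero.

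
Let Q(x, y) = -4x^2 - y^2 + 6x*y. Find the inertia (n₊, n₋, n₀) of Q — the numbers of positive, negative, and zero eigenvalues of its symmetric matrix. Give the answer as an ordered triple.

(1, 1, 0)

Write A = [[-4, 3], [3, -1]].
Symmetric row and column elimination reduces A to a congruent diagonal form with pivots -4, 5/4.
That gives 1 positive, 1 negative pivots.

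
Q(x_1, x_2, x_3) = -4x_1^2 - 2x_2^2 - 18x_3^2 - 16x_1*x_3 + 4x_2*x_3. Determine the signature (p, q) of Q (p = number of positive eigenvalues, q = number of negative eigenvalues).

The associated matrix is A = [[-4, 0, -8], [0, -2, 2], [-8, 2, -18]].
Symmetric row and column elimination reduces A to a congruent diagonal form with pivots -4, -2, 0.
So there are 2 negative, 1 zero pivots.

(0, 2)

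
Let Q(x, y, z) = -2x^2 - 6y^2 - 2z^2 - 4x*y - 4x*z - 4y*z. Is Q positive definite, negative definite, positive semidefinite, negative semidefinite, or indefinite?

negative semidefinite

The symmetric matrix is A = [[-2, -2, -2], [-2, -6, -2], [-2, -2, -2]].
Symmetric row and column elimination reduces A to a congruent diagonal form with pivots -2, -4, 0.
That gives 2 negative, 1 zero pivots.
Hence Q is negative semidefinite.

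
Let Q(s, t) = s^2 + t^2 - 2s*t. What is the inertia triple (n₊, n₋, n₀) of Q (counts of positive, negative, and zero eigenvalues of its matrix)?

(1, 0, 1)

The symmetric matrix is A = [[1, -1], [-1, 1]].
Row-reducing A symmetrically gives the diagonal entries 1, 0.
Counting signs: 1 positive, 1 zero.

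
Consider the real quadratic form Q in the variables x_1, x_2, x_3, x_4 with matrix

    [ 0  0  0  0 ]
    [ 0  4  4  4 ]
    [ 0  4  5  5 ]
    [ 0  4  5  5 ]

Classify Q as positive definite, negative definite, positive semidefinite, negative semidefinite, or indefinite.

Symmetric row and column elimination reduces A to a congruent diagonal form with pivots 0, 4, 1, 0.
That gives 2 positive, 2 zero pivots.
Hence Q is positive semidefinite.

positive semidefinite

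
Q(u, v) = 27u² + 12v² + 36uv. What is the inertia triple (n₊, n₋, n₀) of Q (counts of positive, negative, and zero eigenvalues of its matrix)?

The symmetric matrix is A = [[27, 18], [18, 12]].
Symmetric row and column elimination reduces A to a congruent diagonal form with pivots 27, 0.
Counting signs: 1 positive, 1 zero.

(1, 0, 1)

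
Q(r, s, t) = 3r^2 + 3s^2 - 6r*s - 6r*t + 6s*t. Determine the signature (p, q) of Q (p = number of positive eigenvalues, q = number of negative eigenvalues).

(1, 1)

The symmetric matrix is A = [[3, -3, -3], [-3, 3, 3], [-3, 3, 0]].
Applying the same elementary operations to the rows and columns of A produces a congruent diagonal matrix with entries 3, 0, -3.
Counting signs: 1 positive, 1 negative, 1 zero.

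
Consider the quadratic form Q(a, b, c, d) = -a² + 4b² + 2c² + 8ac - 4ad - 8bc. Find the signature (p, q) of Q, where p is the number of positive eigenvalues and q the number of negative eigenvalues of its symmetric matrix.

The symmetric matrix is A = [[-1, 0, 4, -2], [0, 4, -4, 0], [4, -4, 2, 0], [-2, 0, 0, 0]].
Applying the same elementary operations to the rows and columns of A produces a congruent diagonal matrix with entries -1, 4, 14, -4/7.
So there are 2 positive, 2 negative pivots.

(2, 2)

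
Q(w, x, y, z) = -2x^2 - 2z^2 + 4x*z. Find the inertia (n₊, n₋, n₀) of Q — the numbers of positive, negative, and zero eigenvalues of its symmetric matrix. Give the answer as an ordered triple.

(0, 1, 3)

The symmetric matrix is A = [[0, 0, 0, 0], [0, -2, 0, 2], [0, 0, 0, 0], [0, 2, 0, -2]].
Row-reducing A symmetrically gives the diagonal entries 0, -2, 0, 0.
So there are 1 negative, 3 zero pivots.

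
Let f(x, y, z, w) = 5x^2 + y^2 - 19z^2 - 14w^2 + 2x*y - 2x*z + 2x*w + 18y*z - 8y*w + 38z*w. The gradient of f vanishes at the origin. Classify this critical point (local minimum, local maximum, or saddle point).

saddle point

The Hessian at the origin is H = [[10, 2, -2, 2], [2, 2, 18, -8], [-2, 18, -38, 38], [2, -8, 38, -28]].
Congruent diagonalization of H (simultaneous row and column reduction) yields pivots 10, 8/5, -250, 2/5.
Counting signs: 3 positive, 1 negative.
H is indefinite, so the origin is a saddle point.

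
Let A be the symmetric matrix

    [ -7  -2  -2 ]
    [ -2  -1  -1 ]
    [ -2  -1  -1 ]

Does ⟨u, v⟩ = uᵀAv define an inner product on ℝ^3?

Row-reducing A symmetrically gives the diagonal entries -7, -3/7, 0.
Counting signs: 2 negative, 1 zero.
Hence Q is negative semidefinite.
⟨·,·⟩ is an inner product exactly when A is positive definite.

no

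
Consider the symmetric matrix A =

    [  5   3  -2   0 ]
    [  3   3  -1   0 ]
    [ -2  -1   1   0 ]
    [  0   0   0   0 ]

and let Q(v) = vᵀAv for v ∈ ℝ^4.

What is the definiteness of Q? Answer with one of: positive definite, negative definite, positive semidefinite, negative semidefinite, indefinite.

positive semidefinite

Congruent diagonalization of A (simultaneous row and column reduction) yields pivots 5, 6/5, 1/6, 0.
Counting signs: 3 positive, 1 zero.
Hence Q is positive semidefinite.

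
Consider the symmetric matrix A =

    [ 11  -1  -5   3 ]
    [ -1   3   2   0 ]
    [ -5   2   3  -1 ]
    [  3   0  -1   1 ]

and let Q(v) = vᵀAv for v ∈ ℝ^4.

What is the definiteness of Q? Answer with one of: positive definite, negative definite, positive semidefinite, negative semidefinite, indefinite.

indefinite

Row-reducing A symmetrically gives the diagonal entries 11, 32/11, -3/32, 2/3.
Counting signs: 3 positive, 1 negative.
Hence Q is indefinite.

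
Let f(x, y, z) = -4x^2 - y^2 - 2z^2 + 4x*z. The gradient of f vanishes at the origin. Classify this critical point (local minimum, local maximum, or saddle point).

local maximum

The Hessian at the origin is H = [[-8, 0, 4], [0, -2, 0], [4, 0, -4]].
Row-reducing H symmetrically gives the diagonal entries -8, -2, -2.
So there are 3 negative pivots.
H is negative definite, so the origin is a strict local maximum.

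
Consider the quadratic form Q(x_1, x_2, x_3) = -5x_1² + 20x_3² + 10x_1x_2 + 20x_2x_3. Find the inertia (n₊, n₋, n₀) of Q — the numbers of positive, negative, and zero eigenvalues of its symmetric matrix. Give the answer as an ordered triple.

(1, 1, 1)

The associated matrix is A = [[-5, 5, 0], [5, 0, 10], [0, 10, 20]].
Symmetric row and column elimination reduces A to a congruent diagonal form with pivots -5, 5, 0.
That gives 1 positive, 1 negative, 1 zero pivots.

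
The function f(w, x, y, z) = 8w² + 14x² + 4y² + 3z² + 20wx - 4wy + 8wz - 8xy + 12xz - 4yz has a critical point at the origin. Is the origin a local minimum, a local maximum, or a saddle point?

local minimum

The Hessian at the origin is H = [[16, 20, -4, 8], [20, 28, -8, 12], [-4, -8, 8, -4], [8, 12, -4, 6]].
Symmetric row and column elimination reduces H to a congruent diagonal form with pivots 16, 3, 4, 2/3.
Counting signs: 4 positive.
H is positive definite, so the origin is a strict local minimum.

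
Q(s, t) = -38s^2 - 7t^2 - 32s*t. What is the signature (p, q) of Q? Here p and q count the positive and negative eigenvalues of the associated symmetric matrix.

Write A = [[-38, -16], [-16, -7]].
Row-reducing A symmetrically gives the diagonal entries -38, -5/19.
Counting signs: 2 negative.

(0, 2)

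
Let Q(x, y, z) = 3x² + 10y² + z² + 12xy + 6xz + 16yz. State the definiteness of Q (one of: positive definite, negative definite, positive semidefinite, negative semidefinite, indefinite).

The associated matrix is A = [[3, 6, 3], [6, 10, 8], [3, 8, 1]].
Congruent diagonalization of A (simultaneous row and column reduction) yields pivots 3, -2, 0.
Counting signs: 1 positive, 1 negative, 1 zero.
Hence Q is indefinite.

indefinite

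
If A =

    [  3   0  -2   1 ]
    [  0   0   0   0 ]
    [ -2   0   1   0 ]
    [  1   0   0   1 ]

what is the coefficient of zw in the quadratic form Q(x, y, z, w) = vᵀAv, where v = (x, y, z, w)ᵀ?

The coefficient of zw is A[3,4] + A[4,3] = 2·0 = 0.

0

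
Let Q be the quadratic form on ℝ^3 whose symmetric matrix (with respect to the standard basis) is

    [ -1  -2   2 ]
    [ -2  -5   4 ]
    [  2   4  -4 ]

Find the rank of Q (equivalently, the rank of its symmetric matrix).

Congruent diagonalization of A (simultaneous row and column reduction) yields pivots -1, -1, 0.
So there are 2 negative, 1 zero pivots.
The rank is the number of nonzero pivots: 2.

2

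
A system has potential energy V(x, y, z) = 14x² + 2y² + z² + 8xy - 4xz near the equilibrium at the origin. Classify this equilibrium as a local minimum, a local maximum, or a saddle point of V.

local minimum

The Hessian at the origin is H = [[28, 8, -4], [8, 4, 0], [-4, 0, 2]].
Congruent diagonalization of H (simultaneous row and column reduction) yields pivots 28, 12/7, 2/3.
That gives 3 positive pivots.
H is positive definite, so the origin is a strict local minimum.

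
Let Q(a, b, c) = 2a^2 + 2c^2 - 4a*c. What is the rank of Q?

1

The associated matrix is A = [[2, 0, -2], [0, 0, 0], [-2, 0, 2]].
Congruent diagonalization of A (simultaneous row and column reduction) yields pivots 2, 0, 0.
So there are 1 positive, 2 zero pivots.
The rank is the number of nonzero pivots: 1.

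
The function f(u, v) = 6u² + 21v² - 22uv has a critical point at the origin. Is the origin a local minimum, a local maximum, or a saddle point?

The Hessian at the origin is H = [[12, -22], [-22, 42]].
det H = 12·42 − (-22)² = 20 > 0 and H[1,1] = 12 > 0, so H is positive definite.
Therefore the origin is a local minimum.

local minimum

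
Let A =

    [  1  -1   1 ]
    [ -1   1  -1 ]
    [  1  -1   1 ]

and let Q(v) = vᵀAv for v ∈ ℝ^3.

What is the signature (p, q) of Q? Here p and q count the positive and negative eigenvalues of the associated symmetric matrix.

(1, 0)

Symmetric row and column elimination reduces A to a congruent diagonal form with pivots 1, 0, 0.
So there are 1 positive, 2 zero pivots.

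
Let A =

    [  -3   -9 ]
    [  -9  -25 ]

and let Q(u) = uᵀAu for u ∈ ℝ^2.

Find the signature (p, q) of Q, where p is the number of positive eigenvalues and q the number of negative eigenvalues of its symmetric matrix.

Congruent diagonalization of A (simultaneous row and column reduction) yields pivots -3, 2.
That gives 1 positive, 1 negative pivots.

(1, 1)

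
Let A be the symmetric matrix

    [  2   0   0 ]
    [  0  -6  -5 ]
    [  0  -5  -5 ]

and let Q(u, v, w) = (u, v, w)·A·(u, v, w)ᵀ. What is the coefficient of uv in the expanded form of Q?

0

The coefficient of uv is A[1,2] + A[2,1] = 2·0 = 0.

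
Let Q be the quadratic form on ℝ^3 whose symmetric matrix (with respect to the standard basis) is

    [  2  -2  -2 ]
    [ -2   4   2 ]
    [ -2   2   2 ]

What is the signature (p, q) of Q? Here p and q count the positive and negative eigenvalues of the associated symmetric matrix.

Symmetric row and column elimination reduces A to a congruent diagonal form with pivots 2, 2, 0.
That gives 2 positive, 1 zero pivots.

(2, 0)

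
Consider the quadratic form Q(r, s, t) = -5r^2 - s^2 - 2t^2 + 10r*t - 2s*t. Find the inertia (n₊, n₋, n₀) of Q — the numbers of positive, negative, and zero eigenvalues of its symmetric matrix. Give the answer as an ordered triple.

(1, 2, 0)

The symmetric matrix is A = [[-5, 0, 5], [0, -1, -1], [5, -1, -2]].
Applying the same elementary operations to the rows and columns of A produces a congruent diagonal matrix with entries -5, -1, 4.
That gives 1 positive, 2 negative pivots.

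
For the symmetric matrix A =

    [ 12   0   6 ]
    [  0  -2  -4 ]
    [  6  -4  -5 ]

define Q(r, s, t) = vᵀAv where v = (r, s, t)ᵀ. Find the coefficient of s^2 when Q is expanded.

-2

The coefficient of s^2 is the diagonal entry A[2,2] = -2.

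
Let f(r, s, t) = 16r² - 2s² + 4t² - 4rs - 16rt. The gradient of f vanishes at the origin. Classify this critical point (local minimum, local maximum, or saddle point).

saddle point

The Hessian at the origin is H = [[32, -4, -16], [-4, -4, 0], [-16, 0, 8]].
Congruent diagonalization of H (simultaneous row and column reduction) yields pivots 32, -9/2, 8/9.
So there are 2 positive, 1 negative pivots.
H is indefinite, so the origin is a saddle point.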